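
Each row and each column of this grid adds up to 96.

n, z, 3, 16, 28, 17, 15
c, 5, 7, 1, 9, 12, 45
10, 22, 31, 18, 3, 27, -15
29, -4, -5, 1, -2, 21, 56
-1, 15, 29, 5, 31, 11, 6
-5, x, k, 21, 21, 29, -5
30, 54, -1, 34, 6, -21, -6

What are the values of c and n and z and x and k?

Row 2 has 5 + 7 + 1 + 9 + 12 + 45 = 79; the blank must be 96 − 79 = 17.
Column 1 has 17 + 10 + 29 − 1 − 5 + 30 = 80; the blank must be 96 − 80 = 16.
Row 1 has 16 + 3 + 16 + 28 + 17 + 15 = 95; the blank must be 96 − 95 = 1.
Column 2 has 1 + 5 + 22 − 4 + 15 + 54 = 93; the blank must be 96 − 93 = 3.
Row 6 has -5 + 3 + 21 + 21 + 29 − 5 = 64; the blank must be 96 − 64 = 32.

c = 17, n = 16, z = 1, x = 3, k = 32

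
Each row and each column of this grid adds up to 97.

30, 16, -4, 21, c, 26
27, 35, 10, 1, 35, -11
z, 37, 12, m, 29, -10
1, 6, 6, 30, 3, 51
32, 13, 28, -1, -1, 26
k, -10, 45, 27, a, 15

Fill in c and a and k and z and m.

The known cells in row 1 total 89, leaving 97 − 89 = 8 for the blank.
The known cells in column 5 total 74, leaving 97 − 74 = 23 for the blank.
The known cells in column 4 total 78, leaving 97 − 78 = 19 for the blank.
The known cells in row 3 total 87, leaving 97 − 87 = 10 for the blank.
The known cells in row 6 total 100, leaving 97 − 100 = -3 for the blank.

c = 8, a = 23, k = -3, z = 10, m = 19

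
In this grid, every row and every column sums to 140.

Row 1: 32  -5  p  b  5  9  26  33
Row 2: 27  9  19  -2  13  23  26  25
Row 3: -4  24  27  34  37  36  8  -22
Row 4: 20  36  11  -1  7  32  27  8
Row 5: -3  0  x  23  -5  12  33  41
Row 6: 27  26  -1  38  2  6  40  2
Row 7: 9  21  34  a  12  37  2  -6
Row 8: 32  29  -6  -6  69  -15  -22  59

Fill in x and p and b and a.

x = 39, p = 17, b = 23, a = 31

The known cells in row 5 total 101, leaving 140 − 101 = 39 for the blank.
The known cells in column 3 total 123, leaving 140 − 123 = 17 for the blank.
The known cells in row 1 total 117, leaving 140 − 117 = 23 for the blank.
The known cells in row 7 total 109, leaving 140 − 109 = 31 for the blank.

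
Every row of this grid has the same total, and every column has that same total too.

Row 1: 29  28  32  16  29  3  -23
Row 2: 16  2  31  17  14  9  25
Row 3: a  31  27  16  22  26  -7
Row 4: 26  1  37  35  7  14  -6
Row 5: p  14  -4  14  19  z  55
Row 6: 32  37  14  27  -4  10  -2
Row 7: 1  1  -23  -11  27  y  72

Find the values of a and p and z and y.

a = -1, p = 11, z = 5, y = 47

Rows 1 and 2 both sum to 114, so that's the common total.
The known cells in row 3 total 115, leaving 114 − 115 = -1 for the blank.
The known cells in column 1 total 103, leaving 114 − 103 = 11 for the blank.
The known cells in row 5 total 109, leaving 114 − 109 = 5 for the blank.
The known cells in row 7 total 67, leaving 114 − 67 = 47 for the blank.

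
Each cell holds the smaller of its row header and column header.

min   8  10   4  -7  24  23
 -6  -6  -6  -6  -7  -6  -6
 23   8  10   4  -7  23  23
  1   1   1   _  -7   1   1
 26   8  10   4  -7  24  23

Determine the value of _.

min(1, 4) = 1.

1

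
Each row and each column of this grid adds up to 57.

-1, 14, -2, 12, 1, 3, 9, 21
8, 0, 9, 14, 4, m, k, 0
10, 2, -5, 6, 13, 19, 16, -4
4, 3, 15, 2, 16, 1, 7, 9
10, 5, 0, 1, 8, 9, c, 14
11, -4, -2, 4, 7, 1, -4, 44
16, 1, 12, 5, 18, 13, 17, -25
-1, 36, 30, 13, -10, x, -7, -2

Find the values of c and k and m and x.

The known cells in row 8 total 59, leaving 57 − 59 = -2 for the blank.
The known cells in row 5 total 47, leaving 57 − 47 = 10 for the blank.
The known cells in column 7 total 48, leaving 57 − 48 = 9 for the blank.
The known cells in row 2 total 44, leaving 57 − 44 = 13 for the blank.

c = 10, k = 9, m = 13, x = -2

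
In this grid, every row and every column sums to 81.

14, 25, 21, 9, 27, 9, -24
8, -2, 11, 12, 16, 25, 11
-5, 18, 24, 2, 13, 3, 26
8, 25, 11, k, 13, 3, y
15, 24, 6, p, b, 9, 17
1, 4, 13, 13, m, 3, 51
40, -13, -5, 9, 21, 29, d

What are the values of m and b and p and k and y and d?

m = -4, b = -5, p = 15, k = 21, y = 0, d = 0

The known cells in row 6 total 85, leaving 81 − 85 = -4 for the blank.
The known cells in column 5 total 86, leaving 81 − 86 = -5 for the blank.
The known cells in row 5 total 66, leaving 81 − 66 = 15 for the blank.
The known cells in column 4 total 60, leaving 81 − 60 = 21 for the blank.
The known cells in row 4 total 81, leaving 81 − 81 = 0 for the blank.
The known cells in row 7 total 81, leaving 81 − 81 = 0 for the blank.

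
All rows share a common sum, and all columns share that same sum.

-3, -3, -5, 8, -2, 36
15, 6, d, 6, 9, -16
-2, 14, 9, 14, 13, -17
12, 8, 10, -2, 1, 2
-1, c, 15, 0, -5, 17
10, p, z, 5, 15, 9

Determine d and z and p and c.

d = 11, z = -9, p = 1, c = 5

Rows 1 and 3 both sum to 31, so that's the common total.
The known cells in row 2 total 20, leaving 31 − 20 = 11 for the blank.
The known cells in row 5 total 26, leaving 31 − 26 = 5 for the blank.
The known cells in column 2 total 30, leaving 31 − 30 = 1 for the blank.
The known cells in row 6 total 40, leaving 31 − 40 = -9 for the blank.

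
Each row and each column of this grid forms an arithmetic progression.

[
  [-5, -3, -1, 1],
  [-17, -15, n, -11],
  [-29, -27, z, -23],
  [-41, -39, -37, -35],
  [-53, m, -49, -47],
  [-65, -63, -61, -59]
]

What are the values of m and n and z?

m = -51, n = -13, z = -25

Along each row the entries change by 2 per step; down each column they change by -12.
Row 5: from -53 at column 1, stepping by 2 to column 2 gives -51.
Row 2: from -17 at column 1, stepping by 2 to column 3 gives -13.
Row 3: from -29 at column 1, stepping by 2 to column 3 gives -25.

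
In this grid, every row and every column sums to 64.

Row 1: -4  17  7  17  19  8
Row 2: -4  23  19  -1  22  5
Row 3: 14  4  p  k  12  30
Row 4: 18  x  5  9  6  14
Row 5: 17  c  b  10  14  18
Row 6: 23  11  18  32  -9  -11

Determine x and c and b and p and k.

The known cells in row 4 total 52, leaving 64 − 52 = 12 for the blank.
The known cells in column 4 total 67, leaving 64 − 67 = -3 for the blank.
The known cells in row 3 total 57, leaving 64 − 57 = 7 for the blank.
The known cells in column 3 total 56, leaving 64 − 56 = 8 for the blank.
The known cells in row 5 total 67, leaving 64 − 67 = -3 for the blank.

x = 12, c = -3, b = 8, p = 7, k = -3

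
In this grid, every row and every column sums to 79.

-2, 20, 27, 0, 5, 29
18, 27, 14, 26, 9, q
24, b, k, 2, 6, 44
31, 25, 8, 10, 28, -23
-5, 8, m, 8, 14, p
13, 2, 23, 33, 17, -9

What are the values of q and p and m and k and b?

Column 2: 20 + 27 + 25 + 8 + 2 = 82, so its missing entry is 79 − 82 = -3.
Row 2: 18 + 27 + 14 + 26 + 9 = 94, so its missing entry is 79 − 94 = -15.
Column 6: 29 − 15 + 44 − 23 − 9 = 26, so its missing entry is 79 − 26 = 53.
Row 5: -5 + 8 + 8 + 14 + 53 = 78, so its missing entry is 79 − 78 = 1.
Row 3: 24 − 3 + 2 + 6 + 44 = 73, so its missing entry is 79 − 73 = 6.

q = -15, p = 53, m = 1, k = 6, b = -3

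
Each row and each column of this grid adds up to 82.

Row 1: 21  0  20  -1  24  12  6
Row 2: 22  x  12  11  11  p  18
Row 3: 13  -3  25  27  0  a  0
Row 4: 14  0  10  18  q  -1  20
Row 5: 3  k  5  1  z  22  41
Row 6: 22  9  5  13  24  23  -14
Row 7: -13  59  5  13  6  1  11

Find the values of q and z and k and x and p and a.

q = 21, z = -4, k = 14, x = 3, p = 5, a = 20

The known cells in row 4 total 61, leaving 82 − 61 = 21 for the blank.
The known cells in column 5 total 86, leaving 82 − 86 = -4 for the blank.
The known cells in row 3 total 62, leaving 82 − 62 = 20 for the blank.
The known cells in column 6 total 77, leaving 82 − 77 = 5 for the blank.
The known cells in row 2 total 79, leaving 82 − 79 = 3 for the blank.
The known cells in row 5 total 68, leaving 82 − 68 = 14 for the blank.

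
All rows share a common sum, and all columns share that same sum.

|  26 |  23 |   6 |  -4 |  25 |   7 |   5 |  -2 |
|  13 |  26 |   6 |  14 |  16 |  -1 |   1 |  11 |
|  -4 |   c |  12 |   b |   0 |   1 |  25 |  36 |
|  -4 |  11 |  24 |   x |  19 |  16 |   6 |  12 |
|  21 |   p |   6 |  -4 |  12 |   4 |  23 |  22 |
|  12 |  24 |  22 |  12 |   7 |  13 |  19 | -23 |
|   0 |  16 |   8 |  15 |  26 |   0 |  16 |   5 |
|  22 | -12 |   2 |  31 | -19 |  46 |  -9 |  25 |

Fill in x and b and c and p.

Rows 1 and 2 both sum to 86, so that's the common total.
The known cells in row 4 total 84, leaving 86 − 84 = 2 for the blank.
The known cells in column 4 total 66, leaving 86 − 66 = 20 for the blank.
The known cells in row 5 total 84, leaving 86 − 84 = 2 for the blank.
The known cells in row 3 total 90, leaving 86 − 90 = -4 for the blank.

x = 2, b = 20, c = -4, p = 2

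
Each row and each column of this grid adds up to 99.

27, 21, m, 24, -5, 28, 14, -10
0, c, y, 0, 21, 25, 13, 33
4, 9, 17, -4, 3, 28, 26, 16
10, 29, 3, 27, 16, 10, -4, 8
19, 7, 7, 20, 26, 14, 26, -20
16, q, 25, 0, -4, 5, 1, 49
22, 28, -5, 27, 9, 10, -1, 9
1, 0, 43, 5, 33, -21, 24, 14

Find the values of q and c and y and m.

q = 7, c = -2, y = 9, m = 0

The known cells in row 6 total 92, leaving 99 − 92 = 7 for the blank.
The known cells in column 2 total 101, leaving 99 − 101 = -2 for the blank.
The known cells in row 2 total 90, leaving 99 − 90 = 9 for the blank.
The known cells in row 1 total 99, leaving 99 − 99 = 0 for the blank.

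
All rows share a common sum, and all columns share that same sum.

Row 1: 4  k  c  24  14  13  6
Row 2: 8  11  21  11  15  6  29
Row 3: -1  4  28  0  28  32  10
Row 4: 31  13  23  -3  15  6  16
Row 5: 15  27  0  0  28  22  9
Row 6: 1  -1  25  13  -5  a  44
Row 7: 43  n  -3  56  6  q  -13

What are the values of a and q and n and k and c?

a = 24, q = -2, n = 14, k = 33, c = 7

Rows 2 and 3 both sum to 101, so that's the common total.
The known cells in row 6 total 77, leaving 101 − 77 = 24 for the blank.
The known cells in column 6 total 103, leaving 101 − 103 = -2 for the blank.
The known cells in row 7 total 87, leaving 101 − 87 = 14 for the blank.
The known cells in column 2 total 68, leaving 101 − 68 = 33 for the blank.
The known cells in row 1 total 94, leaving 101 − 94 = 7 for the blank.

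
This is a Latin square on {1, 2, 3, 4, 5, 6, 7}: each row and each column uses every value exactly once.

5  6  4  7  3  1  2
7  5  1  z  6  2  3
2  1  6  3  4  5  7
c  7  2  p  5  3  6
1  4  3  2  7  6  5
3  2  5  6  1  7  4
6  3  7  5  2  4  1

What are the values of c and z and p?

At (row 2, col 4): row 2 already has {1, 2, 3, 5, 6, 7}, so the value is 4.
Cell (4,4): column 4 already has {2, 3, 4, 5, 6, 7} → 1.
Cell (4,1): row 4 already has {1, 2, 3, 5, 6, 7} → 4.

c = 4, z = 4, p = 1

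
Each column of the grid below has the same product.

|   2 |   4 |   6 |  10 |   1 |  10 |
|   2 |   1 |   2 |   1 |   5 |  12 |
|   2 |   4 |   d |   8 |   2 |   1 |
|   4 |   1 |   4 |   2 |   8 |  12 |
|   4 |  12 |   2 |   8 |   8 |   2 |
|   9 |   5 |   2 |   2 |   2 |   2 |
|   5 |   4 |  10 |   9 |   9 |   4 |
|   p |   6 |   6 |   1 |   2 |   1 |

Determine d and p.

Columns 5 and 6 each multiply to 23040, so every column has product 23040.
Column 3: 6×2×4×2×2×10×6 = 11520, so the missing entry is 23040 ÷ 11520 = 2.
Column 1: 2×2×2×4×4×9×5 = 5760, so the missing entry is 23040 ÷ 5760 = 4.

d = 2, p = 4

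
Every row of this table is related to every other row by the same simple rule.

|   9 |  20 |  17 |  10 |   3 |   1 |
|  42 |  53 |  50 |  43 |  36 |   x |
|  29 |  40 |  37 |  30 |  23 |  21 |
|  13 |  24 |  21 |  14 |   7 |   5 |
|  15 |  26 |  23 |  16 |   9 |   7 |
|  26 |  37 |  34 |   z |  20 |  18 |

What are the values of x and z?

x = 34, z = 27

The difference between any two rows is the same in every column — this is an addition table with the headers hidden.
Row 2 minus row 1 is 42 − 9 = 33, so its entry in column 6 is 1 + 33 = 34.
Row 6 minus row 1 is 26 − 9 = 17, so its entry in column 4 is 10 + 17 = 27.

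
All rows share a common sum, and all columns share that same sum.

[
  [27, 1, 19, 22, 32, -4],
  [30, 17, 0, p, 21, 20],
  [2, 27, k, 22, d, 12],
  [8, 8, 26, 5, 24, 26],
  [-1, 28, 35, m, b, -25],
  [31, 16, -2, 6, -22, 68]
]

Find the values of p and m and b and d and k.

p = 9, m = 33, b = 27, d = 15, k = 19

Rows 1 and 4 both sum to 97, so that's the common total.
The known cells in column 3 total 78, leaving 97 − 78 = 19 for the blank.
The known cells in row 3 total 82, leaving 97 − 82 = 15 for the blank.
The known cells in column 5 total 70, leaving 97 − 70 = 27 for the blank.
The known cells in row 5 total 64, leaving 97 − 64 = 33 for the blank.
The known cells in row 2 total 88, leaving 97 − 88 = 9 for the blank.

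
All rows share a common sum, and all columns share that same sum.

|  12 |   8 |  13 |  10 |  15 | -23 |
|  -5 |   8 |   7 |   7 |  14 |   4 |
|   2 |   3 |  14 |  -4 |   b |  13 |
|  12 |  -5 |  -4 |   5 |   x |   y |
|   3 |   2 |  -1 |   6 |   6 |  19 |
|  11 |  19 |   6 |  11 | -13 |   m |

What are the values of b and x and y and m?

Rows 1 and 2 both sum to 35, so that's the common total.
The known cells in row 3 total 28, leaving 35 − 28 = 7 for the blank.
The known cells in row 6 total 34, leaving 35 − 34 = 1 for the blank.
The known cells in column 5 total 29, leaving 35 − 29 = 6 for the blank.
The known cells in row 4 total 14, leaving 35 − 14 = 21 for the blank.

b = 7, x = 6, y = 21, m = 1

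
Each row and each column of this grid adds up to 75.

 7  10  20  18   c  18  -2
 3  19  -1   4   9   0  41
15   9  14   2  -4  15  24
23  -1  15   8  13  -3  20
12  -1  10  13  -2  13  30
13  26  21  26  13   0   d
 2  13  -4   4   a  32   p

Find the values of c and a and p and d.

c = 4, a = 42, p = -14, d = -24

The known cells in row 6 total 99, leaving 75 − 99 = -24 for the blank.
The known cells in column 7 total 89, leaving 75 − 89 = -14 for the blank.
The known cells in row 1 total 71, leaving 75 − 71 = 4 for the blank.
The known cells in row 7 total 33, leaving 75 − 33 = 42 for the blank.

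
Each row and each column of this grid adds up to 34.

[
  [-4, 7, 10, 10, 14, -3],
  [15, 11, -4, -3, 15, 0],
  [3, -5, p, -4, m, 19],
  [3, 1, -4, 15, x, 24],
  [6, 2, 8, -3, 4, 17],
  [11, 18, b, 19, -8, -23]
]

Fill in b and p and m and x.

Row 4 has 3 + 1 − 4 + 15 + 24 = 39; the blank must be 34 − 39 = -5.
Column 5 has 14 + 15 − 5 + 4 − 8 = 20; the blank must be 34 − 20 = 14.
Row 3 has 3 − 5 − 4 + 14 + 19 = 27; the blank must be 34 − 27 = 7.
Row 6 has 11 + 18 + 19 − 8 − 23 = 17; the blank must be 34 − 17 = 17.

b = 17, p = 7, m = 14, x = -5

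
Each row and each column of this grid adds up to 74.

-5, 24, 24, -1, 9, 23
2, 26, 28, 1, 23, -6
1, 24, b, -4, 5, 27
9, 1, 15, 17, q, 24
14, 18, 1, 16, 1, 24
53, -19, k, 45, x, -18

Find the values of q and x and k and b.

Row 3: 1 + 24 − 4 + 5 + 27 = 53, so its missing entry is 74 − 53 = 21.
Row 4: 9 + 1 + 15 + 17 + 24 = 66, so its missing entry is 74 − 66 = 8.
Column 5: 9 + 23 + 5 + 8 + 1 = 46, so its missing entry is 74 − 46 = 28.
Row 6: 53 − 19 + 45 + 28 − 18 = 89, so its missing entry is 74 − 89 = -15.

q = 8, x = 28, k = -15, b = 21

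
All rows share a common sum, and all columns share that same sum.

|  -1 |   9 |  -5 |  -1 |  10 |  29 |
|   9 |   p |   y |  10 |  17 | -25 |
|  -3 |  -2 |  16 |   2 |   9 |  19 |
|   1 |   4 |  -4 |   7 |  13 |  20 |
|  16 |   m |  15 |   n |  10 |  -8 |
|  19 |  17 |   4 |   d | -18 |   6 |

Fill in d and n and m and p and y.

Rows 1 and 3 both sum to 41, so that's the common total.
Column 3: -5 + 16 − 4 + 15 + 4 = 26, so its missing entry is 41 − 26 = 15.
Row 2: 9 + 15 + 10 + 17 − 25 = 26, so its missing entry is 41 − 26 = 15.
Row 6: 19 + 17 + 4 − 18 + 6 = 28, so its missing entry is 41 − 28 = 13.
Column 4: -1 + 10 + 2 + 7 + 13 = 31, so its missing entry is 41 − 31 = 10.
Row 5: 16 + 15 + 10 + 10 − 8 = 43, so its missing entry is 41 − 43 = -2.

d = 13, n = 10, m = -2, p = 15, y = 15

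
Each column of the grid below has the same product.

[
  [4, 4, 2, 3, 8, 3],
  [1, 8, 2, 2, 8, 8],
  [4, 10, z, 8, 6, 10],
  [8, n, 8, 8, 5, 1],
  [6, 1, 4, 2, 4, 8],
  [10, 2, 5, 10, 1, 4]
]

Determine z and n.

Columns 4 and 5 each multiply to 7680, so every column has product 7680.
Column 3: 2×2×8×4×5 = 640, so the missing entry is 7680 ÷ 640 = 12.
Column 2: 4×8×10×1×2 = 640, so the missing entry is 7680 ÷ 640 = 12.

z = 12, n = 12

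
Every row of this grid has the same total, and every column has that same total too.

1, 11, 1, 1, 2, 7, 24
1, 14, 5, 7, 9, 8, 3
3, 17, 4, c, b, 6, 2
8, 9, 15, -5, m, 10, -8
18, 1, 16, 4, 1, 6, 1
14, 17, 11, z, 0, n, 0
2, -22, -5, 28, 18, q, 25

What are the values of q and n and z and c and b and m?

Rows 1 and 2 both sum to 47, so that's the common total.
Row 4 has 8 + 9 + 15 − 5 + 10 − 8 = 29; the blank must be 47 − 29 = 18.
Column 5 has 2 + 9 + 18 + 1 + 0 + 18 = 48; the blank must be 47 − 48 = -1.
Row 7 has 2 − 22 − 5 + 28 + 18 + 25 = 46; the blank must be 47 − 46 = 1.
Column 6 has 7 + 8 + 6 + 10 + 6 + 1 = 38; the blank must be 47 − 38 = 9.
Row 3 has 3 + 17 + 4 − 1 + 6 + 2 = 31; the blank must be 47 − 31 = 16.
Row 6 has 14 + 17 + 11 + 0 + 9 + 0 = 51; the blank must be 47 − 51 = -4.

q = 1, n = 9, z = -4, c = 16, b = -1, m = 18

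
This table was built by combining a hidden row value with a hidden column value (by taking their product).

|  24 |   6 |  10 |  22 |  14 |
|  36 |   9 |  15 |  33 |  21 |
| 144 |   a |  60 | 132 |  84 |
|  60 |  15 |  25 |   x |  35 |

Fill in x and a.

Each row is a constant multiple of every other row — this is a multiplication table with the headers hidden.
Row 4 is 35/14 = 5/2 times row 1, so its entry in column 4 is 22 × 5/2 = 55.
Row 3 is 84/14 = 6/1 times row 1, so its entry in column 2 is 6 × 6/1 = 36.

x = 55, a = 36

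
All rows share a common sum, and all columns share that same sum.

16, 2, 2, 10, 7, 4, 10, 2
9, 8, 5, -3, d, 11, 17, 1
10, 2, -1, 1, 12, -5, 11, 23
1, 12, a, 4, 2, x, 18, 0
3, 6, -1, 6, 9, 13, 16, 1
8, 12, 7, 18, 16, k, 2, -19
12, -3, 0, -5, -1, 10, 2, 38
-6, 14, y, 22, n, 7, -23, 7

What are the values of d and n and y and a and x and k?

Rows 1 and 3 both sum to 53, so that's the common total.
Row 6 has 8 + 12 + 7 + 18 + 16 + 2 − 19 = 44; the blank must be 53 − 44 = 9.
Row 2 has 9 + 8 + 5 − 3 + 11 + 17 + 1 = 48; the blank must be 53 − 48 = 5.
Column 5 has 7 + 5 + 12 + 2 + 9 + 16 − 1 = 50; the blank must be 53 − 50 = 3.
Row 8 has -6 + 14 + 22 + 3 + 7 − 23 + 7 = 24; the blank must be 53 − 24 = 29.
Column 3 has 2 + 5 − 1 − 1 + 7 + 0 + 29 = 41; the blank must be 53 − 41 = 12.
Row 4 has 1 + 12 + 12 + 4 + 2 + 18 + 0 = 49; the blank must be 53 − 49 = 4.

d = 5, n = 3, y = 29, a = 12, x = 4, k = 9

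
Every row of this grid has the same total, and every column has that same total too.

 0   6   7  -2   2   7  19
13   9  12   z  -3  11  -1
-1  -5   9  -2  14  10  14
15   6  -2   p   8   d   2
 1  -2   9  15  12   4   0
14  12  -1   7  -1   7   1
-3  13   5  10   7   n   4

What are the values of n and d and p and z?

n = 3, d = -3, p = 13, z = -2

Rows 1 and 3 both sum to 39, so that's the common total.
The known cells in row 2 total 41, leaving 39 − 41 = -2 for the blank.
The known cells in column 4 total 26, leaving 39 − 26 = 13 for the blank.
The known cells in row 4 total 42, leaving 39 − 42 = -3 for the blank.
The known cells in row 7 total 36, leaving 39 − 36 = 3 for the blank.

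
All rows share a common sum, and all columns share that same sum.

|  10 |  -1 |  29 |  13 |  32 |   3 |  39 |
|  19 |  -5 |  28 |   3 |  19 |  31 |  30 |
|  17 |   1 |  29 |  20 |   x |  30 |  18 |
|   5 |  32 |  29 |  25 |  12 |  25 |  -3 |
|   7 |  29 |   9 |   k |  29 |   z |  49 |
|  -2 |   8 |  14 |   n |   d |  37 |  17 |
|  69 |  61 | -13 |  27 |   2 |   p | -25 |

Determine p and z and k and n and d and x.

p = 4, z = -5, k = 7, n = 30, d = 21, x = 10

Rows 1 and 2 both sum to 125, so that's the common total.
The known cells in row 3 total 115, leaving 125 − 115 = 10 for the blank.
The known cells in row 7 total 121, leaving 125 − 121 = 4 for the blank.
The known cells in column 5 total 104, leaving 125 − 104 = 21 for the blank.
The known cells in column 6 total 130, leaving 125 − 130 = -5 for the blank.
The known cells in row 5 total 118, leaving 125 − 118 = 7 for the blank.
The known cells in row 6 total 95, leaving 125 − 95 = 30 for the blank.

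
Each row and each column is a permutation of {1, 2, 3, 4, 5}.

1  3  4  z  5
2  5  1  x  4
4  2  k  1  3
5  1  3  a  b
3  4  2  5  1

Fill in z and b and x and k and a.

z = 2, b = 2, x = 3, k = 5, a = 4

For row 4, column 5: column 5 already has {1, 3, 4, 5}; that leaves 2.
At (row 1, col 4): row 1 already has {1, 3, 4, 5}, so the value is 2.
Cell (4,4): row 4 already has {1, 2, 3, 5} → 4.
For row 3, column 3: row 3 already has {1, 2, 3, 4}; that leaves 5.
Cell (2,4): row 2 already has {1, 2, 4, 5} → 3.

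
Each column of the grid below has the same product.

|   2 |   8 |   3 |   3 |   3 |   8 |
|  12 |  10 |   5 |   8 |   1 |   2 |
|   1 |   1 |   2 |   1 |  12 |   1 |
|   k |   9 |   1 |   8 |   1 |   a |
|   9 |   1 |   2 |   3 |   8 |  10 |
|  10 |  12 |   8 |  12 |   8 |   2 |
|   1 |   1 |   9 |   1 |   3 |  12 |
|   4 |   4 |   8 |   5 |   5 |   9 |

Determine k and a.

Columns 2 and 3 each multiply to 34560, so every column has product 34560.
Column 1: 2×12×1×9×10×1×4 = 8640, so the missing entry is 34560 ÷ 8640 = 4.
Column 6: 8×2×1×10×2×12×9 = 34560, so the missing entry is 34560 ÷ 34560 = 1.

k = 4, a = 1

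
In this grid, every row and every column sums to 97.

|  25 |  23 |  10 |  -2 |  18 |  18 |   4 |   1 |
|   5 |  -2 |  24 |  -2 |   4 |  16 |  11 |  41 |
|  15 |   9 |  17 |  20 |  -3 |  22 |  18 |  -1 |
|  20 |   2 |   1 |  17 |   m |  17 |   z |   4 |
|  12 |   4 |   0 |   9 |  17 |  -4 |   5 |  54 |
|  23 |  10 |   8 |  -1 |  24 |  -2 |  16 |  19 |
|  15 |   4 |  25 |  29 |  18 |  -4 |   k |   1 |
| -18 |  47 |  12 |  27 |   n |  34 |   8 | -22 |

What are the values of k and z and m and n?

The known cells in row 7 total 88, leaving 97 − 88 = 9 for the blank.
The known cells in row 8 total 88, leaving 97 − 88 = 9 for the blank.
The known cells in column 5 total 87, leaving 97 − 87 = 10 for the blank.
The known cells in row 4 total 71, leaving 97 − 71 = 26 for the blank.

k = 9, z = 26, m = 10, n = 9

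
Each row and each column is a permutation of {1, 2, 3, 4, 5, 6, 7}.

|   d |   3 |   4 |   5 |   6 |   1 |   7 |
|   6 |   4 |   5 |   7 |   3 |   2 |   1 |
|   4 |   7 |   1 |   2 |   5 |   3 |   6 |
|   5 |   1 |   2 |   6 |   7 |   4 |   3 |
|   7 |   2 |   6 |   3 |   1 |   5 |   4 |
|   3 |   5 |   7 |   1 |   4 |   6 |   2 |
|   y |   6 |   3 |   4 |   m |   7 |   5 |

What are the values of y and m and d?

y = 1, m = 2, d = 2

At (row 1, col 1): row 1 already has {1, 3, 4, 5, 6, 7}, so the value is 2.
At (row 7, col 5): column 5 already has {1, 3, 4, 5, 6, 7}, so the value is 2.
For row 7, column 1: row 7 already has {2, 3, 4, 5, 6, 7}; that leaves 1.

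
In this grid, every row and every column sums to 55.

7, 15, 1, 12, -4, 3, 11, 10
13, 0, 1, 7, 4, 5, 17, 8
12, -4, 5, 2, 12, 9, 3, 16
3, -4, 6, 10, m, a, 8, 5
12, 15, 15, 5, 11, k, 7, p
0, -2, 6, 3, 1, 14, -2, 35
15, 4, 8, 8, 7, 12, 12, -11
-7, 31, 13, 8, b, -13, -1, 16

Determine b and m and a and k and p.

Row 8: -7 + 31 + 13 + 8 − 13 − 1 + 16 = 47, so its missing entry is 55 − 47 = 8.
Column 5: -4 + 4 + 12 + 11 + 1 + 7 + 8 = 39, so its missing entry is 55 − 39 = 16.
Column 8: 10 + 8 + 16 + 5 + 35 − 11 + 16 = 79, so its missing entry is 55 − 79 = -24.
Row 5: 12 + 15 + 15 + 5 + 11 + 7 − 24 = 41, so its missing entry is 55 − 41 = 14.
Row 4: 3 − 4 + 6 + 10 + 16 + 8 + 5 = 44, so its missing entry is 55 − 44 = 11.

b = 8, m = 16, a = 11, k = 14, p = -24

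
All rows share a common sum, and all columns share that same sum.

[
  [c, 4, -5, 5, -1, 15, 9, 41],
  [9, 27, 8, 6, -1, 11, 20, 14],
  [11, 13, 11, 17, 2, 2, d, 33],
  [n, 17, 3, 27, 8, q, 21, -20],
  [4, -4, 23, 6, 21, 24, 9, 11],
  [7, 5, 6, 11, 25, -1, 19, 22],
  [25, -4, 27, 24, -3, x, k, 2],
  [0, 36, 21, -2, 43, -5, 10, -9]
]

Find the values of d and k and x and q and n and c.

Rows 2 and 5 both sum to 94, so that's the common total.
Row 1: 4 − 5 + 5 − 1 + 15 + 9 + 41 = 68, so its missing entry is 94 − 68 = 26.
Column 1: 26 + 9 + 11 + 4 + 7 + 25 + 0 = 82, so its missing entry is 94 − 82 = 12.
Row 3: 11 + 13 + 11 + 17 + 2 + 2 + 33 = 89, so its missing entry is 94 − 89 = 5.
Column 7: 9 + 20 + 5 + 21 + 9 + 19 + 10 = 93, so its missing entry is 94 − 93 = 1.
Row 7: 25 − 4 + 27 + 24 − 3 + 1 + 2 = 72, so its missing entry is 94 − 72 = 22.
Row 4: 12 + 17 + 3 + 27 + 8 + 21 − 20 = 68, so its missing entry is 94 − 68 = 26.

d = 5, k = 1, x = 22, q = 26, n = 12, c = 26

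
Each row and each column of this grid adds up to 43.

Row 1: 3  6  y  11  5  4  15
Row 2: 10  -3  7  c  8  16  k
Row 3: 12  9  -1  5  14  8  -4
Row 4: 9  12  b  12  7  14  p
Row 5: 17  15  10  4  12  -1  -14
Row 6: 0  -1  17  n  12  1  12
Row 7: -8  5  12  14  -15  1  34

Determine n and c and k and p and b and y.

The known cells in row 1 total 44, leaving 43 − 44 = -1 for the blank.
The known cells in row 6 total 41, leaving 43 − 41 = 2 for the blank.
The known cells in column 3 total 44, leaving 43 − 44 = -1 for the blank.
The known cells in row 4 total 53, leaving 43 − 53 = -10 for the blank.
The known cells in column 7 total 33, leaving 43 − 33 = 10 for the blank.
The known cells in row 2 total 48, leaving 43 − 48 = -5 for the blank.

n = 2, c = -5, k = 10, p = -10, b = -1, y = -1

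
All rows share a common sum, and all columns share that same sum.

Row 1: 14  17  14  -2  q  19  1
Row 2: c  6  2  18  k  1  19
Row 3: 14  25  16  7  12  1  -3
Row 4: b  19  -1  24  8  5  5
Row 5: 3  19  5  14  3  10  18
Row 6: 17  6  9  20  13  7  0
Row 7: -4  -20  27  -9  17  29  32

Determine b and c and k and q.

b = 12, c = 16, k = 10, q = 9

Rows 3 and 5 both sum to 72, so that's the common total.
The known cells in row 1 total 63, leaving 72 − 63 = 9 for the blank.
The known cells in column 5 total 62, leaving 72 − 62 = 10 for the blank.
The known cells in row 2 total 56, leaving 72 − 56 = 16 for the blank.
The known cells in row 4 total 60, leaving 72 − 60 = 12 for the blank.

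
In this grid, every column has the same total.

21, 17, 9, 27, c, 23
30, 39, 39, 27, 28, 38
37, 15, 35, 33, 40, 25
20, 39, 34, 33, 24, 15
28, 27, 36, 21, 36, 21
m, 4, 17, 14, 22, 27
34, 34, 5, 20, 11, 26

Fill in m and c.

Column 4 sums to 175 and so does column 6; that's the common total.
In column 1 the known cells total 170, leaving 175 − 170 = 5.
In column 5 the known cells total 161, leaving 175 − 161 = 14.

m = 5, c = 14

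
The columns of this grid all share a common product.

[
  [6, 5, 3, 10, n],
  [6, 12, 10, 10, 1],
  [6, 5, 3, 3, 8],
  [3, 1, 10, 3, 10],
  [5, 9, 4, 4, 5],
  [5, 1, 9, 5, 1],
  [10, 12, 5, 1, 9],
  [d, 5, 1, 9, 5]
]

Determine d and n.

d = 1, n = 9

Columns 2 and 4 each multiply to 162000, so every column has product 162000.
Column 1: 6×6×6×3×5×5×10 = 162000, so the missing entry is 162000 ÷ 162000 = 1.
Column 5: 1×8×10×5×1×9×5 = 18000, so the missing entry is 162000 ÷ 18000 = 9.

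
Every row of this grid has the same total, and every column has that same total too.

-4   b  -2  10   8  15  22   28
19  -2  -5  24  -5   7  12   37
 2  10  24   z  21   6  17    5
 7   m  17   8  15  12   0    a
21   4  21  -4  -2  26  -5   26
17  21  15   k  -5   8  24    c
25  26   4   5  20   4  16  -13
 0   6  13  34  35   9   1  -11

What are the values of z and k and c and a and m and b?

Rows 2 and 5 both sum to 87, so that's the common total.
The known cells in row 1 total 77, leaving 87 − 77 = 10 for the blank.
The known cells in column 2 total 75, leaving 87 − 75 = 12 for the blank.
The known cells in row 4 total 71, leaving 87 − 71 = 16 for the blank.
The known cells in column 8 total 88, leaving 87 − 88 = -1 for the blank.
The known cells in row 3 total 85, leaving 87 − 85 = 2 for the blank.
The known cells in row 6 total 79, leaving 87 − 79 = 8 for the blank.

z = 2, k = 8, c = -1, a = 16, m = 12, b = 10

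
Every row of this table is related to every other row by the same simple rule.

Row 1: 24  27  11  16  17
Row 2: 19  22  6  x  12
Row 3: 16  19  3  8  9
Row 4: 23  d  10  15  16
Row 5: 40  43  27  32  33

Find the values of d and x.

d = 26, x = 11

The difference between any two rows is the same in every column — this is an addition table with the headers hidden.
Row 4 minus row 1 is 16 − 17 = -1, so its entry in column 2 is 27 + (-1) = 26.
Row 2 minus row 1 is 12 − 17 = -5, so its entry in column 4 is 16 + (-5) = 11.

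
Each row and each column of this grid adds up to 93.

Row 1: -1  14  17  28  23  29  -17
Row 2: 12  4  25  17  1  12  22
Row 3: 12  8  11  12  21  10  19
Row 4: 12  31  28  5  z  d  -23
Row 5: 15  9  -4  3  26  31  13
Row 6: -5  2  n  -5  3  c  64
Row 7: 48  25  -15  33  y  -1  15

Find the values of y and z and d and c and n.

Row 7: 48 + 25 − 15 + 33 − 1 + 15 = 105, so its missing entry is 93 − 105 = -12.
Column 5: 23 + 1 + 21 + 26 + 3 − 12 = 62, so its missing entry is 93 − 62 = 31.
Row 4: 12 + 31 + 28 + 5 + 31 − 23 = 84, so its missing entry is 93 − 84 = 9.
Column 6: 29 + 12 + 10 + 9 + 31 − 1 = 90, so its missing entry is 93 − 90 = 3.
Row 6: -5 + 2 − 5 + 3 + 3 + 64 = 62, so its missing entry is 93 − 62 = 31.

y = -12, z = 31, d = 9, c = 3, n = 31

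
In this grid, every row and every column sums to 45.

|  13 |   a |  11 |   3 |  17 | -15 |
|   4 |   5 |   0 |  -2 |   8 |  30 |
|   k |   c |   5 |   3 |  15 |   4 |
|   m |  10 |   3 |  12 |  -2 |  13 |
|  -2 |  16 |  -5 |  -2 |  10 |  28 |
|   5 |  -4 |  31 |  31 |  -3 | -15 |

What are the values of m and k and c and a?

m = 9, k = 16, c = 2, a = 16

Row 1: 13 + 11 + 3 + 17 − 15 = 29, so its missing entry is 45 − 29 = 16.
Column 2: 16 + 5 + 10 + 16 − 4 = 43, so its missing entry is 45 − 43 = 2.
Row 3: 2 + 5 + 3 + 15 + 4 = 29, so its missing entry is 45 − 29 = 16.
Row 4: 10 + 3 + 12 − 2 + 13 = 36, so its missing entry is 45 − 36 = 9.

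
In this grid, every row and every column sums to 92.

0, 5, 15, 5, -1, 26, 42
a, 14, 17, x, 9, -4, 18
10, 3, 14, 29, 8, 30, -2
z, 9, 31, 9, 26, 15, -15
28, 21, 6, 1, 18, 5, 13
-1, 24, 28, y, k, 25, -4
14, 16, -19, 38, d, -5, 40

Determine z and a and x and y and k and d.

The known cells in row 7 total 84, leaving 92 − 84 = 8 for the blank.
The known cells in column 5 total 68, leaving 92 − 68 = 24 for the blank.
The known cells in row 6 total 96, leaving 92 − 96 = -4 for the blank.
The known cells in row 4 total 75, leaving 92 − 75 = 17 for the blank.
The known cells in column 1 total 68, leaving 92 − 68 = 24 for the blank.
The known cells in row 2 total 78, leaving 92 − 78 = 14 for the blank.

z = 17, a = 24, x = 14, y = -4, k = 24, d = 8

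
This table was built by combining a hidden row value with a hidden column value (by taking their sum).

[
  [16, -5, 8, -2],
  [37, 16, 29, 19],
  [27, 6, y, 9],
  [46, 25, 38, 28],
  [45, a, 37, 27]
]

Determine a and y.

a = 24, y = 19

The difference between any two rows is the same in every column — this is an addition table with the headers hidden.
Row 5 minus row 1 is 45 − 16 = 29, so its entry in column 2 is -5 + 29 = 24.
Row 3 minus row 1 is 27 − 16 = 11, so its entry in column 3 is 8 + 11 = 19.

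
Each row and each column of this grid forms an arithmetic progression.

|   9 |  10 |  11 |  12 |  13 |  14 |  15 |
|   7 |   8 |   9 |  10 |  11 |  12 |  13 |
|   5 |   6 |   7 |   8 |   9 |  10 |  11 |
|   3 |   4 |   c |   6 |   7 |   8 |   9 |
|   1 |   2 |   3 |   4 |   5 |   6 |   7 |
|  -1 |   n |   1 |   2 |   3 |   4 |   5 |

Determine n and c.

n = 0, c = 5

Along each row the entries change by 1 per step; down each column they change by -2.
Row 6: from -1 at column 1, stepping by 1 to column 2 gives 0.
Row 4: from 3 at column 1, stepping by 1 to column 3 gives 5.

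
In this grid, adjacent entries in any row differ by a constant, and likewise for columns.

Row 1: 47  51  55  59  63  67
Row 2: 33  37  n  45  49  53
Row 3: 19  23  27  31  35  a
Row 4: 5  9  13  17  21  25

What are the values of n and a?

Along each row the entries change by 4 per step; down each column they change by -14.
Row 2: from 33 at column 1, stepping by 4 to column 3 gives 41.
Row 3: from 19 at column 1, stepping by 4 to column 6 gives 39.

n = 41, a = 39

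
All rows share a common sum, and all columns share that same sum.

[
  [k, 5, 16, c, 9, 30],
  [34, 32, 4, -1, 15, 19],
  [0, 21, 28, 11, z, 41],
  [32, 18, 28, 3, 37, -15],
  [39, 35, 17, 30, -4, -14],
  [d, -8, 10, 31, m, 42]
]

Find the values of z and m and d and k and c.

Rows 2 and 4 both sum to 103, so that's the common total.
Row 3 has 0 + 21 + 28 + 11 + 41 = 101; the blank must be 103 − 101 = 2.
Column 5 has 9 + 15 + 2 + 37 − 4 = 59; the blank must be 103 − 59 = 44.
Column 4 has -1 + 11 + 3 + 30 + 31 = 74; the blank must be 103 − 74 = 29.
Row 1 has 5 + 16 + 29 + 9 + 30 = 89; the blank must be 103 − 89 = 14.
Row 6 has -8 + 10 + 31 + 44 + 42 = 119; the blank must be 103 − 119 = -16.

z = 2, m = 44, d = -16, k = 14, c = 29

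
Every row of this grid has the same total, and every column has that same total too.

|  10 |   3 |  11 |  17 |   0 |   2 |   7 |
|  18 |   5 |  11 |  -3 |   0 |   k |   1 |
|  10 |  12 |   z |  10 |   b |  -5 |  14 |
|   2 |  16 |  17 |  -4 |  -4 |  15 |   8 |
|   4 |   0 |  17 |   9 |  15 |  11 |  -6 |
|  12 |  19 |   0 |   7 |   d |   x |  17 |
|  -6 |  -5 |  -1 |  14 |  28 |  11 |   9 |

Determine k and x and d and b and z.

Rows 1 and 4 both sum to 50, so that's the common total.
The known cells in row 2 total 32, leaving 50 − 32 = 18 for the blank.
The known cells in column 6 total 52, leaving 50 − 52 = -2 for the blank.
The known cells in row 6 total 53, leaving 50 − 53 = -3 for the blank.
The known cells in column 5 total 36, leaving 50 − 36 = 14 for the blank.
The known cells in row 3 total 55, leaving 50 − 55 = -5 for the blank.

k = 18, x = -2, d = -3, b = 14, z = -5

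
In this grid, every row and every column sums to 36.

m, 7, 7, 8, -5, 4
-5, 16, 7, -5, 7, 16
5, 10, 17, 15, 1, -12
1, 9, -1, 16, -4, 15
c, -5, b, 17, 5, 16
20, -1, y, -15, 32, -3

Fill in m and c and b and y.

Row 6 has 20 − 1 − 15 + 32 − 3 = 33; the blank must be 36 − 33 = 3.
Column 3 has 7 + 7 + 17 − 1 + 3 = 33; the blank must be 36 − 33 = 3.
Row 5 has -5 + 3 + 17 + 5 + 16 = 36; the blank must be 36 − 36 = 0.
Row 1 has 7 + 7 + 8 − 5 + 4 = 21; the blank must be 36 − 21 = 15.

m = 15, c = 0, b = 3, y = 3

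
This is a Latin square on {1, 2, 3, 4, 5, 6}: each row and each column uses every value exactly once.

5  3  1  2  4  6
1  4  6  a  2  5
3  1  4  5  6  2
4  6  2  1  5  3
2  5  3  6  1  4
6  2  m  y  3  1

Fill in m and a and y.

m = 5, a = 3, y = 4

For row 2, column 4: row 2 already has {1, 2, 4, 5, 6}; that leaves 3.
At (row 6, col 4): column 4 already has {1, 2, 3, 5, 6}, so the value is 4.
For row 6, column 3: row 6 already has {1, 2, 3, 4, 6}; that leaves 5.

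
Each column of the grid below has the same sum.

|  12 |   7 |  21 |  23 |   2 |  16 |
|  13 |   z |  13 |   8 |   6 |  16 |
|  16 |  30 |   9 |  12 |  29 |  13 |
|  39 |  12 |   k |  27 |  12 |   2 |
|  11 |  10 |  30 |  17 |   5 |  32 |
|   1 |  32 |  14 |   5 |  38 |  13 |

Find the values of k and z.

The complete columns each total 92.
Column 3 is missing 92 − 87 = 5 (since 21 + 13 + 9 + 30 + 14 = 87).
Column 2 is missing 92 − 91 = 1 (since 7 + 30 + 12 + 10 + 32 = 91).

k = 5, z = 1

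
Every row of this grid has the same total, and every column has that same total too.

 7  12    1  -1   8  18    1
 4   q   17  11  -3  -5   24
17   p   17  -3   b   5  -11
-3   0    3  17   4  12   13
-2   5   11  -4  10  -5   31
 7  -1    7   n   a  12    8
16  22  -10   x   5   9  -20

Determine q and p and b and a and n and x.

q = -2, p = 10, b = 11, a = 11, n = 2, x = 24

Rows 1 and 4 both sum to 46, so that's the common total.
The known cells in row 2 total 48, leaving 46 − 48 = -2 for the blank.
The known cells in column 2 total 36, leaving 46 − 36 = 10 for the blank.
The known cells in row 3 total 35, leaving 46 − 35 = 11 for the blank.
The known cells in column 5 total 35, leaving 46 − 35 = 11 for the blank.
The known cells in row 6 total 44, leaving 46 − 44 = 2 for the blank.
The known cells in row 7 total 22, leaving 46 − 22 = 24 for the blank.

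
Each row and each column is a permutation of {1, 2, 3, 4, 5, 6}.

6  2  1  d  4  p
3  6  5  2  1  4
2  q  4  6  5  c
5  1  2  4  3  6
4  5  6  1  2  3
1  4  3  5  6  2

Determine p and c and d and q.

p = 5, c = 1, d = 3, q = 3

At (row 3, col 2): column 2 already has {1, 2, 4, 5, 6}, so the value is 3.
At (row 3, col 6): row 3 already has {2, 3, 4, 5, 6}, so the value is 1.
Cell (1,6): column 6 already has {1, 2, 3, 4, 6} → 5.
For row 1, column 4: row 1 already has {1, 2, 4, 5, 6}; that leaves 3.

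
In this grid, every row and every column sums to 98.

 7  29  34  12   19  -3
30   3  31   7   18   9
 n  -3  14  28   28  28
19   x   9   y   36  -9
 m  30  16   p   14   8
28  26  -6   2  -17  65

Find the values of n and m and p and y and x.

n = 3, m = 11, p = 19, y = 30, x = 13

Column 2: 29 + 3 − 3 + 30 + 26 = 85, so its missing entry is 98 − 85 = 13.
Row 3: -3 + 14 + 28 + 28 + 28 = 95, so its missing entry is 98 − 95 = 3.
Column 1: 7 + 30 + 3 + 19 + 28 = 87, so its missing entry is 98 − 87 = 11.
Row 5: 11 + 30 + 16 + 14 + 8 = 79, so its missing entry is 98 − 79 = 19.
Row 4: 19 + 13 + 9 + 36 − 9 = 68, so its missing entry is 98 − 68 = 30.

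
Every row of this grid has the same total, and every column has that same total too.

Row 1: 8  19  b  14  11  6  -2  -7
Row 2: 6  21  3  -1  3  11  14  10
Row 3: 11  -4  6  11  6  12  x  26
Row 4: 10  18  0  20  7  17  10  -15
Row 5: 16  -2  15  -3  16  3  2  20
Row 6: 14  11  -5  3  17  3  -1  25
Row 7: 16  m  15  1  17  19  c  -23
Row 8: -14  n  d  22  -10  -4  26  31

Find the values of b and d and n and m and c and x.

Rows 2 and 4 both sum to 67, so that's the common total.
Row 1: 8 + 19 + 14 + 11 + 6 − 2 − 7 = 49, so its missing entry is 67 − 49 = 18.
Row 3: 11 − 4 + 6 + 11 + 6 + 12 + 26 = 68, so its missing entry is 67 − 68 = -1.
Column 3: 18 + 3 + 6 + 0 + 15 − 5 + 15 = 52, so its missing entry is 67 − 52 = 15.
Row 8: -14 + 15 + 22 − 10 − 4 + 26 + 31 = 66, so its missing entry is 67 − 66 = 1.
Column 2: 19 + 21 − 4 + 18 − 2 + 11 + 1 = 64, so its missing entry is 67 − 64 = 3.
Row 7: 16 + 3 + 15 + 1 + 17 + 19 − 23 = 48, so its missing entry is 67 − 48 = 19.

b = 18, d = 15, n = 1, m = 3, c = 19, x = -1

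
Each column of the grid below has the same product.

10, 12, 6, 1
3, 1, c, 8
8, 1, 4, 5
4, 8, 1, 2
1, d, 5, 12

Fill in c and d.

c = 8, d = 10

Columns 1 and 4 each multiply to 960, so every column has product 960.
Column 3: 6×4×1×5 = 120, so the missing entry is 960 ÷ 120 = 8.
Column 2: 12×1×1×8 = 96, so the missing entry is 960 ÷ 96 = 10.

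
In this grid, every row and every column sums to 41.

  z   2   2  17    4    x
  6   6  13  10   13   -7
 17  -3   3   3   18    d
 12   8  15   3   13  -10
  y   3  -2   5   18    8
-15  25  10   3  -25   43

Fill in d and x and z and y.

Row 5 has 3 − 2 + 5 + 18 + 8 = 32; the blank must be 41 − 32 = 9.
Row 3 has 17 − 3 + 3 + 3 + 18 = 38; the blank must be 41 − 38 = 3.
Column 6 has -7 + 3 − 10 + 8 + 43 = 37; the blank must be 41 − 37 = 4.
Row 1 has 2 + 2 + 17 + 4 + 4 = 29; the blank must be 41 − 29 = 12.

d = 3, x = 4, z = 12, y = 9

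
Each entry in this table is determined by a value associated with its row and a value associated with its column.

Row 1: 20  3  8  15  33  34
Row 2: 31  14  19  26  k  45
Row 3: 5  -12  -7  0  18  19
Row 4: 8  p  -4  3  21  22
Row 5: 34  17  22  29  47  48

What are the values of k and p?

k = 44, p = -9

The difference between any two rows is the same in every column — this is an addition table with the headers hidden.
Row 2 minus row 1 is 31 − 20 = 11, so its entry in column 5 is 33 + 11 = 44.
Row 4 minus row 1 is 8 − 20 = -12, so its entry in column 2 is 3 + (-12) = -9.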